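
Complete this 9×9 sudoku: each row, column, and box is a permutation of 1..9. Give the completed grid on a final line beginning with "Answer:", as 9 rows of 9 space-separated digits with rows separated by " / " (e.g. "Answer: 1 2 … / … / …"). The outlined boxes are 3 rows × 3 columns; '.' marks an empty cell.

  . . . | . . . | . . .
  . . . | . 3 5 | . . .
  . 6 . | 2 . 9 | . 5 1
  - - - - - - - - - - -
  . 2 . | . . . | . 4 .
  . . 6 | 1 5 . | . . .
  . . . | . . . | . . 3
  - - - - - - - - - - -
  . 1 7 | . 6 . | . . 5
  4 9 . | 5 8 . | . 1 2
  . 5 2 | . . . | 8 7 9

Step 1. [r7c1∈{3,8}] in row 7, 8 fits only at r7c1. So r7c1=8.
Step 2. [r3c3∈{3,4,8}] 8 has one home in row 3: r3c3. So r3c3=8.
Step 3. [r6c5∈{2,4,7,9}] 2 has one home in col 5: r6c5. So r6c5=2.
Step 4. [r7c7∈{3,4}] across box 9, 4 lands solely at r7c7, so r7c7=4.
Step 5. [r4c5∈{7,9}] in col 5, 9 fits only at r4c5 ⇒ r4c5=9.
Step 6. [r3c5∈{4,7}] in row 3, 4 fits only at r3c5 ⇒ r3c5=4.
Step 7. [r1c5∈{1,7}] in col 5, 7 fits only at r1c5. So r1c5=7.
Step 8. [r8c3∈{3}] r8c3 is down to just 3. So r8c3=3.
Step 9. [r1c6∈{1,6,8}] box 2 places 1 nowhere but r1c6. So r1c6=1.
Step 10. [r8c7∈{6}] r8c7 has the single candidate 6. So r8c7=6.
Step 11. [r7c8∈{3}] nothing but 3 survives at r7c8, so r7c8=3.
Step 12. [r8c6∈{7}] r8c6 has the single candidate 7, so r8c6=7.
Step 13. [r6c4∈{4,6,7,8}] r1c4 and r2c4 in col 4 both hold exactly {6,8}; those values are spoken for ⇒ r6c4≠6.
Step 14. [r1c1∈{2,3,5,9}] the triple r1c2,r2c2,r3c1 in box 1 confines {3,4,7} to those cells, so r1c1≠3.
Step 15. [r6c4∈{4,7,8}] col 4 has a naked pair {6,8} at r1c4 and r2c4. So r6c4≠8.
Step 16. [r4c4∈{3,6,7,8}] the pair r1c4,r2c4 in col 4 locks {6,8} between them, so r4c4≠8.
Step 17. [r1c3∈{4,5,9}] r1c2, r2c2, r3c1 in box 1 together hold only {3,4,7}; those three values are spoken for, so r1c3≠4.
Step 18. [r2c3∈{1,4,9}] box 1 has a naked triple {3,4,7} across r1c2, r2c2, r3c1 ⇒ r2c3≠4.
Step 19. [r6c3∈{1,4,5,9}] r6c3 is the only open cell in col 3 admitting 4. So r6c3=4.
Step 20. [r6c4∈{7}] r6c4's peers cover all but 7. So r6c4=7.
Step 21. [r5c6∈{3,4,8}] r5c6 is the only open cell in row 5 admitting 4. So r5c6=4.
Step 22. [r6c2∈{8}] r6c2 has the single candidate 8. So r6c2=8.
Step 23. [r6c6∈{6}] r6c6 is down to just 6, so r6c6=6.
Step 24. [r6c8∈{9}] only 9 remains possible at r6c8. So r6c8=9.
Step 25. [r5c1∈{3,7,9}] r5c1 is the only open cell in row 5 admitting 9. So r5c1=9.
Step 26. [r4c9∈{6,7,8}] across row 4, 6 lands solely at r4c9, so r4c9=6.
Step 27. [r5c2∈{3,7}] in row 5, 3 fits only at r5c2 ⇒ r5c2=3.
Step 28. [r4c1∈{1,5,7}] in box 4, 7 fits only at r4c1 ⇒ r4c1=7.
Step 29. [r3c7∈{3,7}] 7 has one home in row 3: r3c7, so r3c7=7.
Step 30. [r5c7∈{2}] nothing but 2 survives at r5c7. So r5c7=2.
Step 31. [r5c8∈{8}] r5c8's peers cover all but 8 ⇒ r5c8=8.
Step 32. [r2c7∈{9}] r2c7 has the single candidate 9, so r2c7=9.
Step 33. [r4c4∈{3}] r4c4 is down to just 3. So r4c4=3.
Step 34. [r1c2∈{4}] r1c2's peers cover all but 4 ⇒ r1c2=4.
Step 35. [r2c3∈{1}] r2c3 is down to just 1. So r2c3=1.
Step 36. [r4c3∈{5}] r4c3 has the single candidate 5. So r4c3=5.
Step 37. [r1c9∈{8}] r1c9 is down to just 8 ⇒ r1c9=8.
Step 38. [r2c1∈{2}] nothing but 2 survives at r2c1. So r2c1=2.
Step 39. [r2c8∈{6}] r2c8 has the single candidate 6, so r2c8=6.
Step 40. [r6c1∈{1}] r6c1's peers cover all but 1, so r6c1=1.
Step 41. [r9c4∈{4}] r9c4 is down to just 4 ⇒ r9c4=4.
Step 42. [r9c5∈{1}] r9c5's peers cover all but 1, so r9c5=1.
Step 43. [r2c9∈{4}] nothing but 4 survives at r2c9 ⇒ r2c9=4.
Step 44. [r1c1∈{5}] r1c1's peers cover all but 5 ⇒ r1c1=5.
Step 45. [r4c6∈{8}] r4c6 has the single candidate 8 ⇒ r4c6=8.
Step 46. [r9c6∈{3}] r9c6's peers cover all but 3 ⇒ r9c6=3.
Step 47. [r1c7∈{3}] nothing but 3 survives at r1c7, so r1c7=3.
Step 48. [r1c3∈{9}] r1c3 has the single candidate 9 ⇒ r1c3=9.
Step 49. [r6c7∈{5}] r6c7 has the single candidate 5, so r6c7=5.
Step 50. [r1c4∈{6}] r1c4 is down to just 6 ⇒ r1c4=6.
Step 51. [r7c4∈{9}] r7c4 is down to just 9. So r7c4=9.
Step 52. [r2c4∈{8}] nothing but 8 survives at r2c4, so r2c4=8.
Step 53. [r4c7∈{1}] r4c7 has the single candidate 1. So r4c7=1.
Step 54. [r7c6∈{2}] r7c6 has the single candidate 2 ⇒ r7c6=2.
Step 55. [r2c2∈{7}] nothing but 7 survives at r2c2, so r2c2=7.
Step 56. [r3c1∈{3}] r3c1 has the single candidate 3, so r3c1=3.
Step 57. [r1c8∈{2}] only 2 remains possible at r1c8, so r1c8=2.
Step 58. [r9c1∈{6}] only 6 remains possible at r9c1 ⇒ r9c1=6.
Step 59. [r5c9∈{7}] only 7 remains possible at r5c9. So r5c9=7.

Answer: 5 4 9 6 7 1 3 2 8 / 2 7 1 8 3 5 9 6 4 / 3 6 8 2 4 9 7 5 1 / 7 2 5 3 9 8 1 4 6 / 9 3 6 1 5 4 2 8 7 / 1 8 4 7 2 6 5 9 3 / 8 1 7 9 6 2 4 3 5 / 4 9 3 5 8 7 6 1 2 / 6 5 2 4 1 3 8 7 9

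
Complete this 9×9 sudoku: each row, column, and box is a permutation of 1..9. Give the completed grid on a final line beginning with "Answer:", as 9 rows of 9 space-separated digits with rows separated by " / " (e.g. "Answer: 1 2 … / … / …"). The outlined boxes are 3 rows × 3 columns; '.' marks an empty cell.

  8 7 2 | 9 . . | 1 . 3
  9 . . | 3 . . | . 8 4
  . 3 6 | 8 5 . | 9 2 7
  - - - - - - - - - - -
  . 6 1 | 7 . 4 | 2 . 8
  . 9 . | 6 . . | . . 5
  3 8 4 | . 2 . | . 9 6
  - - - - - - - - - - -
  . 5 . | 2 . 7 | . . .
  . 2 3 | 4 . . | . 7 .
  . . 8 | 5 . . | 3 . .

Step 1. [r3c6∈{1}] nothing but 1 survives at r3c6. So r3c6=1.
Step 2. [r7c5∈{1,3,6,8,9}] 3 has one home in row 7: r7c5, so r7c5=3.
Step 3. [r1c6∈{6}] r1c6's peers cover all but 6, so r1c6=6.
Step 4. [r5c8∈{1,3,4}] 1 has one home in box 6: r5c8. So r5c8=1.
Step 5. [r9c6∈{9}] nothing but 9 survives at r9c6, so r9c6=9.
Step 6. [r9c2∈{1,4}] col 2 places 4 nowhere but r9c2 ⇒ r9c2=4.
Step 7. [r9c8∈{6}] only 6 remains possible at r9c8 ⇒ r9c8=6.
Step 8. [r8c6∈{8}] r8c6's peers cover all but 8. So r8c6=8.
Step 9. [r9c5∈{1}] r9c5's peers cover all but 1 ⇒ r9c5=1.
Step 10. [r5c3∈{7}] r5c3's peers cover all but 7. So r5c3=7.
Step 11. [r7c1∈{1,6}] r7c1 is the only open cell in row 7 admitting 6. So r7c1=6.
Step 12. [r8c9∈{1,9}] in row 8, 9 fits only at r8c9, so r8c9=9.
Step 13. [r2c3∈{5}] only 5 remains possible at r2c3, so r2c3=5.
Step 14. [r5c7∈{4}] only 4 remains possible at r5c7. So r5c7=4.
Step 15. [r1c5∈{4}] r1c5 has the single candidate 4 ⇒ r1c5=4.
Step 16. [r8c5∈{6}] r8c5 has the single candidate 6, so r8c5=6.
Step 17. [r5c5∈{8}] r5c5's peers cover all but 8, so r5c5=8.
Step 18. [r4c8∈{3}] nothing but 3 survives at r4c8. So r4c8=3.
Step 19. [r6c7∈{7}] r6c7 has the single candidate 7. So r6c7=7.
Step 20. [r4c5∈{9}] only 9 remains possible at r4c5. So r4c5=9.
Step 21. [r6c6∈{5}] only 5 remains possible at r6c6 ⇒ r6c6=5.
Step 22. [r8c1∈{1}] r8c1 is down to just 1, so r8c1=1.
Step 23. [r7c7∈{8}] nothing but 8 survives at r7c7, so r7c7=8.
Step 24. [r4c1∈{5}] nothing but 5 survives at r4c1 ⇒ r4c1=5.
Step 25. [r7c9∈{1}] r7c9 has the single candidate 1 ⇒ r7c9=1.
Step 26. [r7c8∈{4}] r7c8 has the single candidate 4 ⇒ r7c8=4.
Step 27. [r9c1∈{7}] r9c1's peers cover all but 7, so r9c1=7.
Step 28. [r5c6∈{3}] r5c6 is down to just 3 ⇒ r5c6=3.
Step 29. [r2c7∈{6}] r2c7's peers cover all but 6. So r2c7=6.
Step 30. [r2c5∈{7}] r2c5's peers cover all but 7. So r2c5=7.
Step 31. [r5c1∈{2}] r5c1 has the single candidate 2, so r5c1=2.
Step 32. [r3c1∈{4}] only 4 remains possible at r3c1, so r3c1=4.
Step 33. [r9c9∈{2}] nothing but 2 survives at r9c9 ⇒ r9c9=2.
Step 34. [r8c7∈{5}] only 5 remains possible at r8c7, so r8c7=5.
Step 35. [r2c2∈{1}] r2c2 has the single candidate 1 ⇒ r2c2=1.
Step 36. [r7c3∈{9}] nothing but 9 survives at r7c3 ⇒ r7c3=9.
Step 37. [r6c4∈{1}] only 1 remains possible at r6c4 ⇒ r6c4=1.
Step 38. [r1c8∈{5}] nothing but 5 survives at r1c8 ⇒ r1c8=5.
Step 39. [r2c6∈{2}] only 2 remains possible at r2c6. So r2c6=2.

Answer: 8 7 2 9 4 6 1 5 3 / 9 1 5 3 7 2 6 8 4 / 4 3 6 8 5 1 9 2 7 / 5 6 1 7 9 4 2 3 8 / 2 9 7 6 8 3 4 1 5 / 3 8 4 1 2 5 7 9 6 / 6 5 9 2 3 7 8 4 1 / 1 2 3 4 6 8 5 7 9 / 7 4 8 5 1 9 3 6 2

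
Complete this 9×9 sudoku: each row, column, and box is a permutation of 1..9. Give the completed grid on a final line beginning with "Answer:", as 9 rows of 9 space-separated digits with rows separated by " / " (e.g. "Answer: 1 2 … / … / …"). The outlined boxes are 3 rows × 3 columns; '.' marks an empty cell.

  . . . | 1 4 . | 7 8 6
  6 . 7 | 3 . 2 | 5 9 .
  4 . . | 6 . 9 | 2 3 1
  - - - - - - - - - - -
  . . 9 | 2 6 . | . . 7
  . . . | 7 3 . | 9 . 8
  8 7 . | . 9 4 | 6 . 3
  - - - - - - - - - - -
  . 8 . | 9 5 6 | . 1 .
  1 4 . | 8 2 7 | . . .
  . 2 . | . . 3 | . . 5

Step 1. [r3c2∈{5}] r3c2's peers cover all but 5, so r3c2=5.
Step 2. [r5c3∈{1,2,4,5,6}] r5c3 is the only open cell in col 3 admitting 4 ⇒ r5c3=4.
Step 3. [r6c3∈{1,2,5}] in row 6, 1 fits only at r6c3 ⇒ r6c3=1.
Step 4. [r7c3∈{3}] r7c3's peers cover all but 3 ⇒ r7c3=3.
Step 5. [r7c7∈{4}] r7c7's peers cover all but 4, so r7c7=4.
Step 6. [r6c4∈{5}] r6c4 has the single candidate 5 ⇒ r6c4=5.
Step 7. [r5c1∈{2,5}] across box 4, 2 lands solely at r5c1 ⇒ r5c1=2.
Step 8. [r9c3∈{6}] r9c3 is down to just 6. So r9c3=6.
Step 9. [r1c2∈{3,9}] across col 2, 9 lands solely at r1c2. So r1c2=9.
Step 10. [r4c1∈{3,5}] r4c1 is the only open cell in col 1 admitting 5, so r4c1=5.
Step 11. [r3c5∈{7,8}] 7 has one home in row 3: r3c5, so r3c5=7.
Step 12. [r9c1∈{7,9}] r9c1 is the only open cell in row 9 admitting 9, so r9c1=9.
Step 13. [r5c6∈{1}] r5c6 has the single candidate 1. So r5c6=1.
Step 14. [r8c7∈{3}] nothing but 3 survives at r8c7. So r8c7=3.
Step 15. [r9c7∈{8}] nothing but 8 survives at r9c7, so r9c7=8.
Step 16. [r9c5∈{1}] r9c5 is down to just 1, so r9c5=1.
Step 17. [r5c8∈{5}] r5c8 is down to just 5, so r5c8=5.
Step 18. [r3c3∈{8}] r3c3 has the single candidate 8. So r3c3=8.
Step 19. [r8c8∈{6}] r8c8 is down to just 6, so r8c8=6.
Step 20. [r4c2∈{3}] r4c2's peers cover all but 3. So r4c2=3.
Step 21. [r8c9∈{9}] r8c9's peers cover all but 9 ⇒ r8c9=9.
Step 22. [r9c8∈{7}] r9c8 has the single candidate 7. So r9c8=7.
Step 23. [r2c9∈{4}] r2c9's peers cover all but 4, so r2c9=4.
Step 24. [r4c7∈{1}] only 1 remains possible at r4c7. So r4c7=1.
Step 25. [r1c6∈{5}] only 5 remains possible at r1c6 ⇒ r1c6=5.
Step 26. [r2c2∈{1}] nothing but 1 survives at r2c2 ⇒ r2c2=1.
Step 27. [r9c4∈{4}] r9c4's peers cover all but 4. So r9c4=4.
Step 28. [r5c2∈{6}] r5c2 is down to just 6. So r5c2=6.
Step 29. [r6c8∈{2}] r6c8 is down to just 2, so r6c8=2.
Step 30. [r4c8∈{4}] r4c8 has the single candidate 4, so r4c8=4.
Step 31. [r8c3∈{5}] only 5 remains possible at r8c3, so r8c3=5.
Step 32. [r4c6∈{8}] r4c6 has the single candidate 8. So r4c6=8.
Step 33. [r2c5∈{8}] nothing but 8 survives at r2c5, so r2c5=8.
Step 34. [r1c1∈{3}] r1c1's peers cover all but 3 ⇒ r1c1=3.
Step 35. [r1c3∈{2}] nothing but 2 survives at r1c3. So r1c3=2.
Step 36. [r7c1∈{7}] r7c1 has the single candidate 7, so r7c1=7.
Step 37. [r7c9∈{2}] r7c9 is down to just 2. So r7c9=2.

Answer: 3 9 2 1 4 5 7 8 6 / 6 1 7 3 8 2 5 9 4 / 4 5 8 6 7 9 2 3 1 / 5 3 9 2 6 8 1 4 7 / 2 6 4 7 3 1 9 5 8 / 8 7 1 5 9 4 6 2 3 / 7 8 3 9 5 6 4 1 2 / 1 4 5 8 2 7 3 6 9 / 9 2 6 4 1 3 8 7 5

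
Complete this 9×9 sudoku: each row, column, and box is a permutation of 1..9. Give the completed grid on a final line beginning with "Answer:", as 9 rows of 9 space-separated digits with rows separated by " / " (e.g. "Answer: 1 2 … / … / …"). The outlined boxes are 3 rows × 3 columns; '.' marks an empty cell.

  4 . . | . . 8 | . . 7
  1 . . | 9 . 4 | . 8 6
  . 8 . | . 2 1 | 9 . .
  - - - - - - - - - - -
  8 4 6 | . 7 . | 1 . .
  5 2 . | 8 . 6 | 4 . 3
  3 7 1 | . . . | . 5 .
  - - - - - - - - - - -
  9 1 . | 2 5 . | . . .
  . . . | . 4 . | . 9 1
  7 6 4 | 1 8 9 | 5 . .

Step 1. [r4c8∈{2}] r4c8 is down to just 2. So r4c8=2.
Step 2. [r2c5∈{3}] r2c5's peers cover all but 3 ⇒ r2c5=3.
Step 3. [r2c2∈{5}] r2c2 has the single candidate 5, so r2c2=5.
Step 4. [r8c2∈{3}] only 3 remains possible at r8c2 ⇒ r8c2=3.
Step 5. [r7c8∈{3,4,6,7}] across col 8, 6 lands solely at r7c8. So r7c8=6.
Step 6. [r3c4∈{5,6,7}] box 2 places 7 nowhere but r3c4, so r3c4=7.
Step 7. [r7c3∈{8}] r7c3 is down to just 8 ⇒ r7c3=8.
Step 8. [r8c7∈{2,7,8}] 8 has one home in row 8: r8c7. So r8c7=8.
Step 9. [r7c6∈{3,7}] r7c6 is the only open cell in box 8 admitting 3, so r7c6=3.
Step 10. [r1c7∈{2,3}] col 7 places 3 nowhere but r1c7 ⇒ r1c7=3.
Step 11. [r1c3∈{2,9}] in row 1, 2 fits only at r1c3. So r1c3=2.
Step 12. [r1c4∈{5,6}] row 1 places 5 nowhere but r1c4 ⇒ r1c4=5.
Step 13. [r6c5∈{9}] nothing but 9 survives at r6c5. So r6c5=9.
Step 14. [r3c8∈{4}] r3c8 has the single candidate 4, so r3c8=4.
Step 15. [r8c6∈{7}] r8c6 has the single candidate 7, so r8c6=7.
Step 16. [r7c7∈{7}] only 7 remains possible at r7c7, so r7c7=7.
Step 17. [r3c1∈{6}] r3c1 has the single candidate 6, so r3c1=6.
Step 18. [r4c4∈{3}] nothing but 3 survives at r4c4 ⇒ r4c4=3.
Step 19. [r1c8∈{1}] r1c8 has the single candidate 1. So r1c8=1.
Step 20. [r7c9∈{4}] only 4 remains possible at r7c9, so r7c9=4.
Step 21. [r9c8∈{3}] nothing but 3 survives at r9c8 ⇒ r9c8=3.
Step 22. [r6c9∈{8}] nothing but 8 survives at r6c9. So r6c9=8.
Step 23. [r9c9∈{2}] nothing but 2 survives at r9c9, so r9c9=2.
Step 24. [r6c6∈{2}] nothing but 2 survives at r6c6 ⇒ r6c6=2.
Step 25. [r5c5∈{1}] r5c5 has the single candidate 1, so r5c5=1.
Step 26. [r4c9∈{9}] r4c9 has the single candidate 9. So r4c9=9.
Step 27. [r2c3∈{7}] r2c3's peers cover all but 7 ⇒ r2c3=7.
Step 28. [r5c8∈{7}] r5c8 is down to just 7, so r5c8=7.
Step 29. [r8c1∈{2}] nothing but 2 survives at r8c1. So r8c1=2.
Step 30. [r8c4∈{6}] only 6 remains possible at r8c4. So r8c4=6.
Step 31. [r5c3∈{9}] r5c3 is down to just 9 ⇒ r5c3=9.
Step 32. [r4c6∈{5}] r4c6's peers cover all but 5 ⇒ r4c6=5.
Step 33. [r6c4∈{4}] r6c4 is down to just 4 ⇒ r6c4=4.
Step 34. [r2c7∈{2}] nothing but 2 survives at r2c7 ⇒ r2c7=2.
Step 35. [r1c2∈{9}] only 9 remains possible at r1c2. So r1c2=9.
Step 36. [r3c3∈{3}] only 3 remains possible at r3c3. So r3c3=3.
Step 37. [r8c3∈{5}] r8c3's peers cover all but 5 ⇒ r8c3=5.
Step 38. [r3c9∈{5}] r3c9's peers cover all but 5 ⇒ r3c9=5.
Step 39. [r6c7∈{6}] r6c7's peers cover all but 6. So r6c7=6.
Step 40. [r1c5∈{6}] r1c5 is down to just 6 ⇒ r1c5=6.

Answer: 4 9 2 5 6 8 3 1 7 / 1 5 7 9 3 4 2 8 6 / 6 8 3 7 2 1 9 4 5 / 8 4 6 3 7 5 1 2 9 / 5 2 9 8 1 6 4 7 3 / 3 7 1 4 9 2 6 5 8 / 9 1 8 2 5 3 7 6 4 / 2 3 5 6 4 7 8 9 1 / 7 6 4 1 8 9 5 3 2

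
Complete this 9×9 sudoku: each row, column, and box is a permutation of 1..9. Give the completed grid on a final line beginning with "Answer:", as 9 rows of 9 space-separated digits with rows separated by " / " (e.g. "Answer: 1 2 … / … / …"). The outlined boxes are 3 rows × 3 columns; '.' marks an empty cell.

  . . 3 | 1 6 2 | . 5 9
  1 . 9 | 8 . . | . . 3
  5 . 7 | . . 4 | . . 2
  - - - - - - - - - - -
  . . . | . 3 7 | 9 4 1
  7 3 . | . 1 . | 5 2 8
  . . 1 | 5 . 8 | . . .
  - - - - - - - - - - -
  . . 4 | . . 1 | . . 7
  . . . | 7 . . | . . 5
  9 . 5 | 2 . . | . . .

Step 1. [r5c3∈{6}] r5c3 is down to just 6, so r5c3=6.
Step 2. [r2c2∈{2,4,6}] in row 2, 2 fits only at r2c2, so r2c2=2.
Step 3. [r3c2∈{6,8}] r3c2 is the only open cell in box 1 admitting 6. So r3c2=6.
Step 4. [r7c2∈{8}] r7c2's peers cover all but 8. So r7c2=8.
Step 5. [r1c7∈{4,7,8}] across row 1, 7 lands solely at r1c7. So r1c7=7.
Step 6. [r2c8∈{6}] r2c8's peers cover all but 6, so r2c8=6.
Step 7. [r8c3∈{2}] r8c3's peers cover all but 2, so r8c3=2.
Step 8. [r9c9∈{4,6}] col 9 places 4 nowhere but r9c9. So r9c9=4.
Step 9. [r3c5∈{9}] r3c5 has the single candidate 9 ⇒ r3c5=9.
Step 10. [r9c5∈{8}] r9c5 has the single candidate 8, so r9c5=8.
Step 11. [r8c2∈{1}] r8c2 is down to just 1 ⇒ r8c2=1.
Step 12. [r4c1∈{2,8}] 2 has one home in row 4: r4c1. So r4c1=2.
Step 13. [r6c1∈{4}] r6c1 has the single candidate 4. So r6c1=4.
Step 14. [r5c6∈{9}] only 9 remains possible at r5c6, so r5c6=9.
Step 15. [r8c8∈{3,8,9}] across row 8, 9 lands solely at r8c8, so r8c8=9.
Step 16. [r7c8∈{3}] r7c8 has the single candidate 3 ⇒ r7c8=3.
Step 17. [r7c1∈{6}] r7c1's peers cover all but 6 ⇒ r7c1=6.
Step 18. [r9c8∈{1}] r9c8 has the single candidate 1. So r9c8=1.
Step 19. [r9c7∈{6}] r9c7 is down to just 6, so r9c7=6.
Step 20. [r3c7∈{1,8}] in row 3, 1 fits only at r3c7. So r3c7=1.
Step 21. [r9c6∈{3}] nothing but 3 survives at r9c6, so r9c6=3.
Step 22. [r7c5∈{5}] r7c5 is down to just 5. So r7c5=5.
Step 23. [r5c4∈{4}] r5c4's peers cover all but 4 ⇒ r5c4=4.
Step 24. [r6c9∈{6}] r6c9's peers cover all but 6 ⇒ r6c9=6.
Step 25. [r1c2∈{4}] nothing but 4 survives at r1c2 ⇒ r1c2=4.
Step 26. [r6c5∈{2}] r6c5's peers cover all but 2 ⇒ r6c5=2.
Step 27. [r9c2∈{7}] nothing but 7 survives at r9c2. So r9c2=7.
Step 28. [r4c4∈{6}] only 6 remains possible at r4c4, so r4c4=6.
Step 29. [r6c2∈{9}] nothing but 9 survives at r6c2, so r6c2=9.
Step 30. [r6c7∈{3}] only 3 remains possible at r6c7, so r6c7=3.
Step 31. [r7c7∈{2}] r7c7 is down to just 2 ⇒ r7c7=2.
Step 32. [r3c4∈{3}] r3c4 has the single candidate 3, so r3c4=3.
Step 33. [r2c7∈{4}] only 4 remains possible at r2c7, so r2c7=4.
Step 34. [r4c3∈{8}] r4c3's peers cover all but 8. So r4c3=8.
Step 35. [r7c4∈{9}] only 9 remains possible at r7c4. So r7c4=9.
Step 36. [r2c6∈{5}] r2c6 is down to just 5, so r2c6=5.
Step 37. [r4c2∈{5}] r4c2's peers cover all but 5. So r4c2=5.
Step 38. [r8c1∈{3}] r8c1 has the single candidate 3 ⇒ r8c1=3.
Step 39. [r2c5∈{7}] r2c5 has the single candidate 7 ⇒ r2c5=7.
Step 40. [r8c5∈{4}] r8c5's peers cover all but 4 ⇒ r8c5=4.
Step 41. [r8c7∈{8}] r8c7 has the single candidate 8. So r8c7=8.
Step 42. [r8c6∈{6}] r8c6 has the single candidate 6, so r8c6=6.
Step 43. [r6c8∈{7}] r6c8's peers cover all but 7 ⇒ r6c8=7.
Step 44. [r3c8∈{8}] r3c8 has the single candidate 8 ⇒ r3c8=8.
Step 45. [r1c1∈{8}] only 8 remains possible at r1c1. So r1c1=8.

Answer: 8 4 3 1 6 2 7 5 9 / 1 2 9 8 7 5 4 6 3 / 5 6 7 3 9 4 1 8 2 / 2 5 8 6 3 7 9 4 1 / 7 3 6 4 1 9 5 2 8 / 4 9 1 5 2 8 3 7 6 / 6 8 4 9 5 1 2 3 7 / 3 1 2 7 4 6 8 9 5 / 9 7 5 2 8 3 6 1 4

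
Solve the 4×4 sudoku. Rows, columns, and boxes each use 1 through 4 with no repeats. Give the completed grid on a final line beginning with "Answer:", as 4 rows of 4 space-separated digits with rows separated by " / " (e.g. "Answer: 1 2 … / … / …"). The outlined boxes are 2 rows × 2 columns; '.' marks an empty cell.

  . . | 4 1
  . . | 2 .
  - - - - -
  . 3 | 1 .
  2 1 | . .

Step 1. [r4c4∈{3,4}] r4c4 is the only open cell in row 4 admitting 4 ⇒ r4c4=4.
Step 2. [r2c1∈{1,3,4}] 1 has one home in row 2: r2c1, so r2c1=1.
Step 3. [r3c1∈{4}] r3c1 is down to just 4, so r3c1=4.
Step 4. [r1c2∈{2}] r1c2 is down to just 2 ⇒ r1c2=2.
Step 5. [r4c3∈{3}] r4c3's peers cover all but 3, so r4c3=3.
Step 6. [r1c1∈{3}] nothing but 3 survives at r1c1. So r1c1=3.
Step 7. [r2c2∈{4}] r2c2 is down to just 4. So r2c2=4.
Step 8. [r3c4∈{2}] only 2 remains possible at r3c4, so r3c4=2.
Step 9. [r2c4∈{3}] r2c4's peers cover all but 3. So r2c4=3.

Answer: 3 2 4 1 / 1 4 2 3 / 4 3 1 2 / 2 1 3 4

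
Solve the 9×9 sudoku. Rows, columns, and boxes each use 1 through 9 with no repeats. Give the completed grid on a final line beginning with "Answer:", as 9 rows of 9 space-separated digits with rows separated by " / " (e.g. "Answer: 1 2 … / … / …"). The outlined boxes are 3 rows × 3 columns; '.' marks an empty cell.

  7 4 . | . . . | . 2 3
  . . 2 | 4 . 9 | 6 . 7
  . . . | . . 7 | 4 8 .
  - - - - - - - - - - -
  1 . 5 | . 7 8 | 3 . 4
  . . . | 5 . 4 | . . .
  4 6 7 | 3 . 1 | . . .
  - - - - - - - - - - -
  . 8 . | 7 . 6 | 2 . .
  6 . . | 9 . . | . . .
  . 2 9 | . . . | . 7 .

Step 1. [r9c5∈{1,3,4,5,8}] r9c5 is the only open cell in row 9 admitting 4. So r9c5=4.
Step 2. [r1c6∈{5}] r1c6 is down to just 5 ⇒ r1c6=5.
Step 3. [r5c1∈{2,3,8,9}] 2 has one home in col 1: r5c1 ⇒ r5c1=2.
Step 4. [r3c1∈{3,5,9}] col 1 places 9 nowhere but r3c1, so r3c1=9.
Step 5. [r6c9∈{2,5,8,9}] across col 9, 2 lands solely at r6c9. So r6c9=2.
Step 6. [r6c7∈{5,8,9}] in row 6, 8 fits only at r6c7 ⇒ r6c7=8.
Step 7. [r2c1∈{3,5,8}] in col 1, 8 fits only at r2c1 ⇒ r2c1=8.
Step 8. [r9c6∈{3}] r9c6's peers cover all but 3. So r9c6=3.
Step 9. [r7c1∈{3,5}] col 1 places 3 nowhere but r7c1. So r7c1=3.
Step 10. [r9c9∈{1,5,6,8}] 6 has one home in row 9: r9c9. So r9c9=6.
Step 11. [r6c8∈{5,9}] 5 has one home in row 6: r6c8. So r6c8=5.
Step 12. [r2c8∈{1}] r2c8's peers cover all but 1, so r2c8=1.
Step 13. [r9c4∈{1,8}] in row 9, 8 fits only at r9c4. So r9c4=8.
Step 14. [r9c7∈{1,5}] across row 9, 1 lands solely at r9c7. So r9c7=1.
Step 15. [r8c7∈{5}] r8c7 is down to just 5. So r8c7=5.
Step 16. [r4c4∈{2,6}] row 4 places 2 nowhere but r4c4, so r4c4=2.
Step 17. [r5c5∈{6,9}] box 5 places 6 nowhere but r5c5, so r5c5=6.
Step 18. [r5c8∈{9}] only 9 remains possible at r5c8. So r5c8=9.
Step 19. [r3c5∈{1,2,3}] across row 3, 2 lands solely at r3c5 ⇒ r3c5=2.
Step 20. [r8c5∈{1}] r8c5 has the single candidate 1 ⇒ r8c5=1.
Step 21. [r3c2∈{1,3,5}] col 2 places 1 nowhere but r3c2, so r3c2=1.
Step 22. [r3c3∈{3,6}] row 3 places 3 nowhere but r3c3, so r3c3=3.
Step 23. [r7c8∈{4}] r7c8 has the single candidate 4, so r7c8=4.
Step 24. [r1c4∈{1,6}] 1 has one home in row 1: r1c4, so r1c4=1.
Step 25. [r7c3∈{1}] nothing but 1 survives at r7c3. So r7c3=1.
Step 26. [r4c8∈{6}] nothing but 6 survives at r4c8. So r4c8=6.
Step 27. [r3c9∈{5}] r3c9 is down to just 5, so r3c9=5.
Step 28. [r5c3∈{8}] r5c3 has the single candidate 8. So r5c3=8.
Step 29. [r9c1∈{5}] only 5 remains possible at r9c1 ⇒ r9c1=5.
Step 30. [r1c3∈{6}] r1c3 has the single candidate 6, so r1c3=6.
Step 31. [r2c5∈{3}] r2c5 has the single candidate 3, so r2c5=3.
Step 32. [r8c8∈{3}] only 3 remains possible at r8c8 ⇒ r8c8=3.
Step 33. [r2c2∈{5}] r2c2's peers cover all but 5 ⇒ r2c2=5.
Step 34. [r8c6∈{2}] only 2 remains possible at r8c6. So r8c6=2.
Step 35. [r3c4∈{6}] r3c4's peers cover all but 6. So r3c4=6.
Step 36. [r1c7∈{9}] only 9 remains possible at r1c7 ⇒ r1c7=9.
Step 37. [r8c2∈{7}] nothing but 7 survives at r8c2, so r8c2=7.
Step 38. [r5c7∈{7}] r5c7 has the single candidate 7. So r5c7=7.
Step 39. [r7c5∈{5}] only 5 remains possible at r7c5, so r7c5=5.
Step 40. [r1c5∈{8}] r1c5 is down to just 8 ⇒ r1c5=8.
Step 41. [r4c2∈{9}] nothing but 9 survives at r4c2 ⇒ r4c2=9.
Step 42. [r8c9∈{8}] r8c9 is down to just 8 ⇒ r8c9=8.
Step 43. [r8c3∈{4}] nothing but 4 survives at r8c3 ⇒ r8c3=4.
Step 44. [r5c2∈{3}] r5c2 is down to just 3 ⇒ r5c2=3.
Step 45. [r6c5∈{9}] r6c5 has the single candidate 9 ⇒ r6c5=9.
Step 46. [r7c9∈{9}] r7c9's peers cover all but 9 ⇒ r7c9=9.
Step 47. [r5c9∈{1}] nothing but 1 survives at r5c9, so r5c9=1.

Answer: 7 4 6 1 8 5 9 2 3 / 8 5 2 4 3 9 6 1 7 / 9 1 3 6 2 7 4 8 5 / 1 9 5 2 7 8 3 6 4 / 2 3 8 5 6 4 7 9 1 / 4 6 7 3 9 1 8 5 2 / 3 8 1 7 5 6 2 4 9 / 6 7 4 9 1 2 5 3 8 / 5 2 9 8 4 3 1 7 6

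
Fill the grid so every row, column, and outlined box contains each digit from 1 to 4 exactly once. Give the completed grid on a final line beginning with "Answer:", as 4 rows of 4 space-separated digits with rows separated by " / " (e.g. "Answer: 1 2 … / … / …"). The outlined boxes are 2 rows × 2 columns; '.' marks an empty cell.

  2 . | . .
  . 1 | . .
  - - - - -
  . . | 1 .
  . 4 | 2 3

Step 1. [r2c1∈{3,4}] in col 1, 4 fits only at r2c1 ⇒ r2c1=4.
Step 2. [r1c3∈{3,4}] in col 3, 4 fits only at r1c3, so r1c3=4.
Step 3. [r1c2∈{3}] r1c2 has the single candidate 3 ⇒ r1c2=3.
Step 4. [r3c4∈{4}] only 4 remains possible at r3c4. So r3c4=4.
Step 5. [r2c3∈{3}] r2c3's peers cover all but 3, so r2c3=3.
Step 6. [r3c1∈{3}] only 3 remains possible at r3c1. So r3c1=3.
Step 7. [r4c1∈{1}] only 1 remains possible at r4c1 ⇒ r4c1=1.
Step 8. [r2c4∈{2}] only 2 remains possible at r2c4. So r2c4=2.
Step 9. [r1c4∈{1}] only 1 remains possible at r1c4, so r1c4=1.
Step 10. [r3c2∈{2}] r3c2 is down to just 2 ⇒ r3c2=2.

Answer: 2 3 4 1 / 4 1 3 2 / 3 2 1 4 / 1 4 2 3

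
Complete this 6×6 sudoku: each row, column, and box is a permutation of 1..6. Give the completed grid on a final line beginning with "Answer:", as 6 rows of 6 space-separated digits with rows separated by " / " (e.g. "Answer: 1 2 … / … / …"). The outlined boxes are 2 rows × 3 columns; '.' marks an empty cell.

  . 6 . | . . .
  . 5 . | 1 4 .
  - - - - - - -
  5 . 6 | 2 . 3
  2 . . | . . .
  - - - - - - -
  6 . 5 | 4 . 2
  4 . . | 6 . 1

Step 1. [r1c3∈{1,2,3,4}] in row 1, 4 fits only at r1c3 ⇒ r1c3=4.
Step 2. [r4c3∈{1,3}] across col 3, 1 lands solely at r4c3, so r4c3=1.
Step 3. [r6c5∈{3,5}] r6c5 is the only open cell in row 6 admitting 5, so r6c5=5.
Step 4. [r1c4∈{3,5}] 3 has one home in col 4: r1c4. So r1c4=3.
Step 5. [r4c2∈{3,4}] r4c2 is the only open cell in row 4 admitting 3. So r4c2=3.
Step 6. [r2c3∈{2,3}] r2c3 is the only open cell in row 2 admitting 2. So r2c3=2.
Step 7. [r4c6∈{4,5,6}] row 4 places 4 nowhere but r4c6, so r4c6=4.
Step 8. [r3c5∈{1}] nothing but 1 survives at r3c5. So r3c5=1.
Step 9. [r3c2∈{4}] r3c2 has the single candidate 4, so r3c2=4.
Step 10. [r4c5∈{6}] only 6 remains possible at r4c5. So r4c5=6.
Step 11. [r1c6∈{5}] r1c6's peers cover all but 5, so r1c6=5.
Step 12. [r6c2∈{2}] nothing but 2 survives at r6c2. So r6c2=2.
Step 13. [r4c4∈{5}] r4c4 has the single candidate 5, so r4c4=5.
Step 14. [r2c1∈{3}] only 3 remains possible at r2c1, so r2c1=3.
Step 15. [r1c1∈{1}] r1c1 has the single candidate 1, so r1c1=1.
Step 16. [r2c6∈{6}] r2c6's peers cover all but 6 ⇒ r2c6=6.
Step 17. [r1c5∈{2}] nothing but 2 survives at r1c5 ⇒ r1c5=2.
Step 18. [r5c2∈{1}] nothing but 1 survives at r5c2. So r5c2=1.
Step 19. [r6c3∈{3}] only 3 remains possible at r6c3 ⇒ r6c3=3.
Step 20. [r5c5∈{3}] r5c5 has the single candidate 3. So r5c5=3.

Answer: 1 6 4 3 2 5 / 3 5 2 1 4 6 / 5 4 6 2 1 3 / 2 3 1 5 6 4 / 6 1 5 4 3 2 / 4 2 3 6 5 1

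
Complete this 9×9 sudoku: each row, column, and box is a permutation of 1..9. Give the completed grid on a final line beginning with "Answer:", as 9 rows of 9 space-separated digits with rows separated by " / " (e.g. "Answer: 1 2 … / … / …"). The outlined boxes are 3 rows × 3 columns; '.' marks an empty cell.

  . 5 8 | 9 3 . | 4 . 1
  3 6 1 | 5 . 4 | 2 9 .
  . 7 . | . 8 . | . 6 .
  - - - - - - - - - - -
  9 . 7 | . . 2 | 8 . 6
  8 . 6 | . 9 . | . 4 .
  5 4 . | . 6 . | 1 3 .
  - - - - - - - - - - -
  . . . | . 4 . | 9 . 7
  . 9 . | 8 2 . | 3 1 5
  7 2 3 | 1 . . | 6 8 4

Step 1. [r8c6∈{6,7}] across row 8, 7 lands solely at r8c6. So r8c6=7.
Step 2. [r7c4∈{3,6}] col 4 places 6 nowhere but r7c4 ⇒ r7c4=6.
Step 3. [r4c5∈{1,5}] col 5 places 1 nowhere but r4c5, so r4c5=1.
Step 4. [r5c6∈{3,5}] r5c6 is the only open cell in box 5 admitting 5 ⇒ r5c6=5.
Step 5. [r3c4∈{2}] r3c4 is down to just 2 ⇒ r3c4=2.
Step 6. [r4c2∈{3}] r4c2 is down to just 3, so r4c2=3.
Step 7. [r3c1∈{4}] only 4 remains possible at r3c1. So r3c1=4.
Step 8. [r5c7∈{7}] r5c7 has the single candidate 7 ⇒ r5c7=7.
Step 9. [r7c2∈{1,8}] r7c2 is the only open cell in row 7 admitting 8. So r7c2=8.
Step 10. [r5c9∈{2}] nothing but 2 survives at r5c9, so r5c9=2.
Step 11. [r2c9∈{8}] nothing but 8 survives at r2c9, so r2c9=8.
Step 12. [r7c6∈{3}] nothing but 3 survives at r7c6. So r7c6=3.
Step 13. [r8c3∈{4}] only 4 remains possible at r8c3, so r8c3=4.
Step 14. [r4c8∈{5}] r4c8 is down to just 5 ⇒ r4c8=5.
Step 15. [r1c6∈{6}] r1c6 is down to just 6, so r1c6=6.
Step 16. [r6c3∈{2}] r6c3's peers cover all but 2 ⇒ r6c3=2.
Step 17. [r7c3∈{5}] r7c3's peers cover all but 5. So r7c3=5.
Step 18. [r9c5∈{5}] nothing but 5 survives at r9c5 ⇒ r9c5=5.
Step 19. [r7c8∈{2}] nothing but 2 survives at r7c8 ⇒ r7c8=2.
Step 20. [r9c6∈{9}] nothing but 9 survives at r9c6 ⇒ r9c6=9.
Step 21. [r3c3∈{9}] r3c3's peers cover all but 9. So r3c3=9.
Step 22. [r6c4∈{7}] nothing but 7 survives at r6c4 ⇒ r6c4=7.
Step 23. [r8c1∈{6}] r8c1 has the single candidate 6. So r8c1=6.
Step 24. [r1c8∈{7}] nothing but 7 survives at r1c8 ⇒ r1c8=7.
Step 25. [r4c4∈{4}] r4c4 has the single candidate 4. So r4c4=4.
Step 26. [r5c2∈{1}] r5c2 has the single candidate 1, so r5c2=1.
Step 27. [r7c1∈{1}] r7c1 has the single candidate 1 ⇒ r7c1=1.
Step 28. [r6c6∈{8}] r6c6 is down to just 8 ⇒ r6c6=8.
Step 29. [r3c7∈{5}] r3c7's peers cover all but 5. So r3c7=5.
Step 30. [r6c9∈{9}] r6c9 has the single candidate 9, so r6c9=9.
Step 31. [r1c1∈{2}] r1c1 is down to just 2. So r1c1=2.
Step 32. [r3c6∈{1}] r3c6 has the single candidate 1 ⇒ r3c6=1.
Step 33. [r3c9∈{3}] only 3 remains possible at r3c9, so r3c9=3.
Step 34. [r5c4∈{3}] only 3 remains possible at r5c4 ⇒ r5c4=3.
Step 35. [r2c5∈{7}] only 7 remains possible at r2c5. So r2c5=7.

Answer: 2 5 8 9 3 6 4 7 1 / 3 6 1 5 7 4 2 9 8 / 4 7 9 2 8 1 5 6 3 / 9 3 7 4 1 2 8 5 6 / 8 1 6 3 9 5 7 4 2 / 5 4 2 7 6 8 1 3 9 / 1 8 5 6 4 3 9 2 7 / 6 9 4 8 2 7 3 1 5 / 7 2 3 1 5 9 6 8 4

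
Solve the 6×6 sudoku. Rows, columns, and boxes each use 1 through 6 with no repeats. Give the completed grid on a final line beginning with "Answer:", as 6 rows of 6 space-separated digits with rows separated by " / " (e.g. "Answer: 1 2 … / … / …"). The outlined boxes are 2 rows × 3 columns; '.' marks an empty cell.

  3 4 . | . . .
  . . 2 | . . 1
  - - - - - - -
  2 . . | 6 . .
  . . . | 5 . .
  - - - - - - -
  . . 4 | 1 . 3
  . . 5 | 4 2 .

Step 1. [r5c1∈{6}] r5c1 is down to just 6. So r5c1=6.
Step 2. [r2c5∈{3,4,5,6}] r2c5 is the only open cell in row 2 admitting 4 ⇒ r2c5=4.
Step 3. [r1c5∈{5,6}] in col 5, 6 fits only at r1c5, so r1c5=6.
Step 4. [r4c3∈{1,3,6}] col 3 places 6 nowhere but r4c3 ⇒ r4c3=6.
Step 5. [r3c3∈{1,3}] col 3 places 3 nowhere but r3c3. So r3c3=3.
Step 6. [r4c2∈{1}] r4c2 is down to just 1. So r4c2=1.
Step 7. [r4c6∈{2,4}] row 4 places 2 nowhere but r4c6 ⇒ r4c6=2.
Step 8. [r2c2∈{5,6}] row 2 places 6 nowhere but r2c2. So r2c2=6.
Step 9. [r3c5∈{1}] r3c5's peers cover all but 1 ⇒ r3c5=1.
Step 10. [r3c2∈{5}] only 5 remains possible at r3c2 ⇒ r3c2=5.
Step 11. [r5c2∈{2}] only 2 remains possible at r5c2 ⇒ r5c2=2.
Step 12. [r1c4∈{2}] r1c4 is down to just 2 ⇒ r1c4=2.
Step 13. [r1c3∈{1}] r1c3's peers cover all but 1 ⇒ r1c3=1.
Step 14. [r4c5∈{3}] r4c5 is down to just 3 ⇒ r4c5=3.
Step 15. [r6c1∈{1}] r6c1 is down to just 1, so r6c1=1.
Step 16. [r4c1∈{4}] r4c1 has the single candidate 4, so r4c1=4.
Step 17. [r5c5∈{5}] r5c5 has the single candidate 5. So r5c5=5.
Step 18. [r2c4∈{3}] r2c4 is down to just 3, so r2c4=3.
Step 19. [r3c6∈{4}] r3c6 has the single candidate 4, so r3c6=4.
Step 20. [r6c6∈{6}] r6c6 has the single candidate 6, so r6c6=6.
Step 21. [r1c6∈{5}] nothing but 5 survives at r1c6. So r1c6=5.
Step 22. [r2c1∈{5}] r2c1 has the single candidate 5. So r2c1=5.
Step 23. [r6c2∈{3}] r6c2 is down to just 3. So r6c2=3.

Answer: 3 4 1 2 6 5 / 5 6 2 3 4 1 / 2 5 3 6 1 4 / 4 1 6 5 3 2 / 6 2 4 1 5 3 / 1 3 5 4 2 6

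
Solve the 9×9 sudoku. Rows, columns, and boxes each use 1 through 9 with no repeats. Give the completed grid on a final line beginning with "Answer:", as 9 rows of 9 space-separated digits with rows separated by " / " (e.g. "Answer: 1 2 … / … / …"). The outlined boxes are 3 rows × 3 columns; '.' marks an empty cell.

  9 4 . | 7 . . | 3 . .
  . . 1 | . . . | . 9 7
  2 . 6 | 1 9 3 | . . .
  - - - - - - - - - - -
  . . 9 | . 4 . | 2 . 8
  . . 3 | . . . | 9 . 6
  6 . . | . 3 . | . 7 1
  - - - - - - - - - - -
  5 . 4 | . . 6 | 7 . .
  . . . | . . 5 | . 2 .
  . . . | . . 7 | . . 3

Step 1. [r6c7∈{4,5}] 4 has one home in row 6: r6c7 ⇒ r6c7=4.
Step 2. [r5c8∈{5}] nothing but 5 survives at r5c8, so r5c8=5.
Step 3. [r5c5∈{1,2,7,8}] in col 5, 7 fits only at r5c5, so r5c5=7.
Step 4. [r9c7∈{1,5,6,8}] r9c7 is the only open cell in row 9 admitting 5. So r9c7=5.
Step 5. [r8c7∈{1,6,8}] in col 7, 1 fits only at r8c7. So r8c7=1.
Step 6. [r8c5∈{8}] r8c5 has the single candidate 8. So r8c5=8.
Step 7. [r3c7∈{8}] r3c7 is down to just 8, so r3c7=8.
Step 8. [r8c2∈{3,6,7,9}] across row 8, 6 lands solely at r8c2, so r8c2=6.
Step 9. [r7c9∈{9}] r7c9's peers cover all but 9, so r7c9=9.
Step 10. [r8c4∈{3,4,9}] row 8 places 9 nowhere but r8c4, so r8c4=9.
Step 11. [r2c6∈{2,4,8}] across col 6, 4 lands solely at r2c6, so r2c6=4.
Step 12. [r9c8∈{4,6,8}] in row 9, 6 fits only at r9c8 ⇒ r9c8=6.
Step 13. [r1c5∈{2,5,6}] across row 1, 6 lands solely at r1c5 ⇒ r1c5=6.
Step 14. [r2c5∈{2,5}] across col 5, 5 lands solely at r2c5, so r2c5=5.
Step 15. [r2c4∈{2,8}] row 2 places 2 nowhere but r2c4 ⇒ r2c4=2.
Step 16. [r5c4∈{8}] r5c4 is down to just 8 ⇒ r5c4=8.
Step 17. [r6c4∈{5}] r6c4 is down to just 5. So r6c4=5.
Step 18. [r4c6∈{1}] r4c6 has the single candidate 1, so r4c6=1.
Step 19. [r9c2∈{1,2,8,9}] r9c2 is the only open cell in row 9 admitting 9 ⇒ r9c2=9.
Step 20. [r8c1∈{3,7}] row 8 places 3 nowhere but r8c1, so r8c1=3.
Step 21. [r1c3∈{5,8}] col 3 places 5 nowhere but r1c3, so r1c3=5.
Step 22. [r2c1∈{8}] nothing but 8 survives at r2c1 ⇒ r2c1=8.
Step 23. [r9c3∈{2,8}] in row 9, 8 fits only at r9c3 ⇒ r9c3=8.
Step 24. [r7c2∈{1,2}] r7c2 is the only open cell in box 7 admitting 2 ⇒ r7c2=2.
Step 25. [r9c1∈{1}] r9c1 has the single candidate 1. So r9c1=1.
Step 26. [r4c2∈{5,7}] 5 has one home in row 4: r4c2 ⇒ r4c2=5.
Step 27. [r8c9∈{4}] nothing but 4 survives at r8c9 ⇒ r8c9=4.
Step 28. [r6c3∈{2}] only 2 remains possible at r6c3, so r6c3=2.
Step 29. [r1c9∈{2}] r1c9 has the single candidate 2. So r1c9=2.
Step 30. [r5c2∈{1}] only 1 remains possible at r5c2. So r5c2=1.
Step 31. [r1c6∈{8}] r1c6 has the single candidate 8 ⇒ r1c6=8.
Step 32. [r9c4∈{4}] nothing but 4 survives at r9c4 ⇒ r9c4=4.
Step 33. [r4c4∈{6}] r4c4 has the single candidate 6, so r4c4=6.
Step 34. [r8c3∈{7}] only 7 remains possible at r8c3, so r8c3=7.
Step 35. [r6c2∈{8}] nothing but 8 survives at r6c2, so r6c2=8.
Step 36. [r3c9∈{5}] r3c9 is down to just 5 ⇒ r3c9=5.
Step 37. [r5c1∈{4}] r5c1 is down to just 4 ⇒ r5c1=4.
Step 38. [r2c2∈{3}] r2c2 is down to just 3 ⇒ r2c2=3.
Step 39. [r5c6∈{2}] r5c6 is down to just 2, so r5c6=2.
Step 40. [r4c8∈{3}] r4c8 is down to just 3 ⇒ r4c8=3.
Step 41. [r9c5∈{2}] nothing but 2 survives at r9c5 ⇒ r9c5=2.
Step 42. [r4c1∈{7}] r4c1 is down to just 7 ⇒ r4c1=7.
Step 43. [r3c2∈{7}] r3c2's peers cover all but 7, so r3c2=7.
Step 44. [r7c4∈{3}] r7c4's peers cover all but 3 ⇒ r7c4=3.
Step 45. [r6c6∈{9}] r6c6 is down to just 9, so r6c6=9.
Step 46. [r7c5∈{1}] nothing but 1 survives at r7c5. So r7c5=1.
Step 47. [r3c8∈{4}] r3c8's peers cover all but 4, so r3c8=4.
Step 48. [r7c8∈{8}] nothing but 8 survives at r7c8. So r7c8=8.
Step 49. [r2c7∈{6}] r2c7's peers cover all but 6. So r2c7=6.
Step 50. [r1c8∈{1}] only 1 remains possible at r1c8 ⇒ r1c8=1.

Answer: 9 4 5 7 6 8 3 1 2 / 8 3 1 2 5 4 6 9 7 / 2 7 6 1 9 3 8 4 5 / 7 5 9 6 4 1 2 3 8 / 4 1 3 8 7 2 9 5 6 / 6 8 2 5 3 9 4 7 1 / 5 2 4 3 1 6 7 8 9 / 3 6 7 9 8 5 1 2 4 / 1 9 8 4 2 7 5 6 3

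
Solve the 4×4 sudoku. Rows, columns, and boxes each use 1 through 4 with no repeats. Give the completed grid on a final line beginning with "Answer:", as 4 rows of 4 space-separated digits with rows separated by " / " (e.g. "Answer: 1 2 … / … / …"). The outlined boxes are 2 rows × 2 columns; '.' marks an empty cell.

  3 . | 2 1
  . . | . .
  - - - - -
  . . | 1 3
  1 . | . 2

Step 1. [r1c2∈{4}] r1c2 is down to just 4, so r1c2=4.
Step 2. [r3c2∈{2}] r3c2 is down to just 2. So r3c2=2.
Step 3. [r2c4∈{4}] r2c4 is down to just 4 ⇒ r2c4=4.
Step 4. [r4c3∈{4}] r4c3 has the single candidate 4, so r4c3=4.
Step 5. [r2c2∈{1}] nothing but 1 survives at r2c2, so r2c2=1.
Step 6. [r3c1∈{4}] nothing but 4 survives at r3c1 ⇒ r3c1=4.
Step 7. [r2c1∈{2}] only 2 remains possible at r2c1 ⇒ r2c1=2.
Step 8. [r2c3∈{3}] r2c3 is down to just 3. So r2c3=3.
Step 9. [r4c2∈{3}] only 3 remains possible at r4c2. So r4c2=3.

Answer: 3 4 2 1 / 2 1 3 4 / 4 2 1 3 / 1 3 4 2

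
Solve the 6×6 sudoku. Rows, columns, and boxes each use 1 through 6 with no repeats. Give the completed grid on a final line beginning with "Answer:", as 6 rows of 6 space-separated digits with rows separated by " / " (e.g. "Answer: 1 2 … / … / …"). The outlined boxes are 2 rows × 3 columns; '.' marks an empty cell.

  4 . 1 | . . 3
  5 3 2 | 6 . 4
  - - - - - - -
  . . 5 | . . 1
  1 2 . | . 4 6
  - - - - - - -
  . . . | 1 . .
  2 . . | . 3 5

Step 1. [r5c5∈{2,6}] r5c5 is the only open cell in col 5 admitting 6, so r5c5=6.
Step 2. [r3c2∈{4,6}] across row 3, 4 lands solely at r3c2. So r3c2=4.
Step 3. [r4c3∈{3}] r4c3 is down to just 3 ⇒ r4c3=3.
Step 4. [r3c5∈{2}] r3c5 has the single candidate 2 ⇒ r3c5=2.
Step 5. [r6c3∈{4,6}] r6c3 is the only open cell in col 3 admitting 6. So r6c3=6.
Step 6. [r4c4∈{5}] r4c4 is down to just 5, so r4c4=5.
Step 7. [r1c5∈{5}] r1c5 has the single candidate 5 ⇒ r1c5=5.
Step 8. [r5c1∈{3}] nothing but 3 survives at r5c1. So r5c1=3.
Step 9. [r3c1∈{6}] nothing but 6 survives at r3c1, so r3c1=6.
Step 10. [r5c3∈{4}] only 4 remains possible at r5c3, so r5c3=4.
Step 11. [r6c4∈{4}] only 4 remains possible at r6c4 ⇒ r6c4=4.
Step 12. [r3c4∈{3}] r3c4 is down to just 3, so r3c4=3.
Step 13. [r5c6∈{2}] r5c6's peers cover all but 2, so r5c6=2.
Step 14. [r5c2∈{5}] nothing but 5 survives at r5c2 ⇒ r5c2=5.
Step 15. [r2c5∈{1}] r2c5 has the single candidate 1 ⇒ r2c5=1.
Step 16. [r6c2∈{1}] nothing but 1 survives at r6c2, so r6c2=1.
Step 17. [r1c2∈{6}] nothing but 6 survives at r1c2. So r1c2=6.
Step 18. [r1c4∈{2}] nothing but 2 survives at r1c4 ⇒ r1c4=2.

Answer: 4 6 1 2 5 3 / 5 3 2 6 1 4 / 6 4 5 3 2 1 / 1 2 3 5 4 6 / 3 5 4 1 6 2 / 2 1 6 4 3 5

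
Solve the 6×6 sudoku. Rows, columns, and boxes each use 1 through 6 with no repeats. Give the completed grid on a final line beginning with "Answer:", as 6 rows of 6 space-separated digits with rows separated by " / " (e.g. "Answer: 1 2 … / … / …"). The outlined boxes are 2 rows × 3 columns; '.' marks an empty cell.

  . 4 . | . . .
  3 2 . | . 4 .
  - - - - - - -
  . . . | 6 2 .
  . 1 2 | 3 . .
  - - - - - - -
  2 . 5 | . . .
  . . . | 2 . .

Step 1. [r1c1∈{1,5,6}] 5 has one home in box 1: r1c1, so r1c1=5.
Step 2. [r1c4∈{1}] r1c4 has the single candidate 1. So r1c4=1.
Step 3. [r6c1∈{1,4,6}] across col 1, 1 lands solely at r6c1, so r6c1=1.
Step 4. [r1c3∈{6}] r1c3 is down to just 6. So r1c3=6.
Step 5. [r5c5∈{1,3,6}] r5c5 is the only open cell in col 5 admitting 1, so r5c5=1.
Step 6. [r6c5∈{3,5,6}] r6c5 is the only open cell in col 5 admitting 6 ⇒ r6c5=6.
Step 7. [r6c6∈{3,4,5}] row 6 places 5 nowhere but r6c6, so r6c6=5.
Step 8. [r6c2∈{3}] r6c2 is down to just 3, so r6c2=3.
Step 9. [r4c6∈{4}] r4c6's peers cover all but 4. So r4c6=4.
Step 10. [r1c5∈{3}] nothing but 3 survives at r1c5. So r1c5=3.
Step 11. [r3c3∈{3,4}] in row 3, 3 fits only at r3c3 ⇒ r3c3=3.
Step 12. [r6c3∈{4}] only 4 remains possible at r6c3. So r6c3=4.
Step 13. [r2c6∈{6}] r2c6 is down to just 6 ⇒ r2c6=6.
Step 14. [r4c5∈{5}] r4c5 is down to just 5, so r4c5=5.
Step 15. [r4c1∈{6}] nothing but 6 survives at r4c1. So r4c1=6.
Step 16. [r5c2∈{6}] nothing but 6 survives at r5c2, so r5c2=6.
Step 17. [r3c2∈{5}] only 5 remains possible at r3c2 ⇒ r3c2=5.
Step 18. [r5c6∈{3}] nothing but 3 survives at r5c6 ⇒ r5c6=3.
Step 19. [r3c1∈{4}] r3c1's peers cover all but 4 ⇒ r3c1=4.
Step 20. [r2c4∈{5}] only 5 remains possible at r2c4. So r2c4=5.
Step 21. [r5c4∈{4}] r5c4 is down to just 4, so r5c4=4.
Step 22. [r1c6∈{2}] r1c6 has the single candidate 2. So r1c6=2.
Step 23. [r2c3∈{1}] nothing but 1 survives at r2c3 ⇒ r2c3=1.
Step 24. [r3c6∈{1}] r3c6's peers cover all but 1. So r3c6=1.

Answer: 5 4 6 1 3 2 / 3 2 1 5 4 6 / 4 5 3 6 2 1 / 6 1 2 3 5 4 / 2 6 5 4 1 3 / 1 3 4 2 6 5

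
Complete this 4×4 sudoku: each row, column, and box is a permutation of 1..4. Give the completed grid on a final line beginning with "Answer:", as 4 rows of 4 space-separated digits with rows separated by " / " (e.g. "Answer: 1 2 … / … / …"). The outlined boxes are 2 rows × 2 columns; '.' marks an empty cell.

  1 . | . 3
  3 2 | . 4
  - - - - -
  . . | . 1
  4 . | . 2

Step 1. [r4c3∈{3}] only 3 remains possible at r4c3 ⇒ r4c3=3.
Step 2. [r4c2∈{1}] nothing but 1 survives at r4c2 ⇒ r4c2=1.
Step 3. [r1c2∈{4}] r1c2 is down to just 4, so r1c2=4.
Step 4. [r2c3∈{1}] r2c3 is down to just 1, so r2c3=1.
Step 5. [r3c2∈{3}] only 3 remains possible at r3c2. So r3c2=3.
Step 6. [r3c1∈{2}] r3c1 has the single candidate 2. So r3c1=2.
Step 7. [r1c3∈{2}] r1c3's peers cover all but 2, so r1c3=2.
Step 8. [r3c3∈{4}] r3c3 is down to just 4 ⇒ r3c3=4.

Answer: 1 4 2 3 / 3 2 1 4 / 2 3 4 1 / 4 1 3 2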